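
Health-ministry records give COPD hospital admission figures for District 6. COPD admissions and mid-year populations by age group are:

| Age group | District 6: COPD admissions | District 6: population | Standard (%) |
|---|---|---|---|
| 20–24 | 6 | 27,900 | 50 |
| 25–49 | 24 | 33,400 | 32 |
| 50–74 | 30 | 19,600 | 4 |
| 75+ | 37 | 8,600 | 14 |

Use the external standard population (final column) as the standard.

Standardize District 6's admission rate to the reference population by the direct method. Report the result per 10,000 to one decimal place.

10.0

Age-specific rates per 10,000 for District 6: 2.15, 7.19, 15.31, 43.02.
Standard weights: 0.50, 0.32, 0.04, 0.14.
Standardized rate: 0.5000×2.15 + 0.3200×7.19 + 0.0400×15.31 + 0.1400×43.02 = 10.0102 per 10,000.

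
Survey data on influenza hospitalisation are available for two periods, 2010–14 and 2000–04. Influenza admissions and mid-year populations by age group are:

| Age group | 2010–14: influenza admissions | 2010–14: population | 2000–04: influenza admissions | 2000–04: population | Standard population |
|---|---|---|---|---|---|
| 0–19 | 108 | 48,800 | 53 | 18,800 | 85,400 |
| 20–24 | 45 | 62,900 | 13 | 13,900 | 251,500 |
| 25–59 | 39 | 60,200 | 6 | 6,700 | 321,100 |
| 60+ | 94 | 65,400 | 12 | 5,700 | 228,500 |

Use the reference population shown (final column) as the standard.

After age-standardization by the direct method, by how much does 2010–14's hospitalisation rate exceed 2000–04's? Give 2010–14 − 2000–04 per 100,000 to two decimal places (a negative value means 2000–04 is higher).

-38.26

Age-specific rates per 100,000 for 2010–14: 221.31, 71.54, 64.78, 143.73.
For 2000–04: 281.91, 93.53, 89.55, 210.53.
Standard total = 886,500; weights = 0.0963, 0.2837, 0.3622, 0.2578.
2010–14: 0.0963×221.31 + 0.2837×71.54 + 0.3622×64.78 + 0.2578×143.73 = 102.1292 per 100,000.
2000–04: 0.0963×281.91 + 0.2837×93.53 + 0.3622×89.55 + 0.2578×210.53 = 140.3921 per 100,000.
Difference = 102.1292 − 140.3921 = -38.2629.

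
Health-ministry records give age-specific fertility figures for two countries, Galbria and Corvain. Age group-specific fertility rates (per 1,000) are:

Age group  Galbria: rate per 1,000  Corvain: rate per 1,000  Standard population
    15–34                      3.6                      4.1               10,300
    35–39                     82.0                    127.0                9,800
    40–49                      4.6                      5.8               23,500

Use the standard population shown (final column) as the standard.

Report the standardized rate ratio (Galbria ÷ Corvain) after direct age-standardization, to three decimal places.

0.667

Standard total = 43,600; weights = 0.2362, 0.2248, 0.5390.
Galbria: 0.2362×3.6 + 0.2248×82.0 + 0.5390×4.6 = 21.7610 per 1,000.
Corvain: 0.2362×4.1 + 0.2248×127.0 + 0.5390×5.8 = 32.6406 per 1,000.
Ratio = 21.7610 ÷ 32.6406 = 0.66669.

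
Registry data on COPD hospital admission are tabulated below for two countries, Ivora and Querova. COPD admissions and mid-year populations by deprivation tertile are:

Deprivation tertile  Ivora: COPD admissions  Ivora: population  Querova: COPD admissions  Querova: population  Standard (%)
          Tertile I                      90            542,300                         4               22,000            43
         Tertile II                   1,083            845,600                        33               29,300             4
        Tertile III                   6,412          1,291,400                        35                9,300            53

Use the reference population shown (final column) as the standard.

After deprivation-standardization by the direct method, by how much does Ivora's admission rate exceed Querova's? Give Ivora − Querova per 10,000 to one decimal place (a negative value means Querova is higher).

6.4

Deprivation-specific rates per 10,000 for Ivora: 1.66, 12.81, 49.65.
For Querova: 1.82, 11.26, 37.63.
Standard weights: 0.43, 0.04, 0.53.
Ivora: 0.4300×1.66 + 0.0400×12.81 + 0.5300×49.65 = 27.5412 per 10,000.
Querova: 0.4300×1.82 + 0.0400×11.26 + 0.5300×37.63 = 21.1786 per 10,000.
Difference = 27.5412 − 21.1786 = 6.3627.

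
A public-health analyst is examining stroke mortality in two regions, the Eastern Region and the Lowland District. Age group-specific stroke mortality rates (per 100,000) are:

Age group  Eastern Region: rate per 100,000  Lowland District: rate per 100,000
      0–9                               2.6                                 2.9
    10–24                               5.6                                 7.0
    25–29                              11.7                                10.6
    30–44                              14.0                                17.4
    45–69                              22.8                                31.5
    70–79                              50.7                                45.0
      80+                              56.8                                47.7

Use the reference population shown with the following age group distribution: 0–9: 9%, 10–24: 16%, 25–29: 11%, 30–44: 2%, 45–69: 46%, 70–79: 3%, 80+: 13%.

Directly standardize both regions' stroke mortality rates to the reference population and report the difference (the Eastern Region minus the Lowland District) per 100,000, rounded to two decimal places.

Standard weights: 0.09, 0.16, 0.11, 0.02, 0.46, 0.03, 0.13.
The Eastern Region: 0.0900×2.6 + 0.1600×5.6 + 0.1100×11.7 + 0.0200×14.0 + 0.4600×22.8 + 0.0300×50.7 + 0.1300×56.8 = 22.0900 per 100,000.
The Lowland District: 0.0900×2.9 + 0.1600×7.0 + 0.1100×10.6 + 0.0200×17.4 + 0.4600×31.5 + 0.0300×45.0 + 0.1300×47.7 = 24.9360 per 100,000.
Difference = 22.0900 − 24.9360 = -2.8460.

-2.85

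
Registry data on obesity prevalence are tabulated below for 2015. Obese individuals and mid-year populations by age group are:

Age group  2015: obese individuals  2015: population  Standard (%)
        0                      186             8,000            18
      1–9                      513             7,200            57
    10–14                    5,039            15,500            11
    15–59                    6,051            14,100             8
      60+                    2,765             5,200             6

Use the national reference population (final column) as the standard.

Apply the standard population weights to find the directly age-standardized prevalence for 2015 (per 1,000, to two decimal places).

146.79

Age-specific rates per 1,000 for 2015: 23.250, 71.250, 325.097, 429.149, 531.731.
Standard weights: 0.18, 0.57, 0.11, 0.08, 0.06.
Standardized rate: 0.1800×23.250 + 0.5700×71.250 + 0.1100×325.097 + 0.0800×429.149 + 0.0600×531.731 = 146.7939 per 1,000.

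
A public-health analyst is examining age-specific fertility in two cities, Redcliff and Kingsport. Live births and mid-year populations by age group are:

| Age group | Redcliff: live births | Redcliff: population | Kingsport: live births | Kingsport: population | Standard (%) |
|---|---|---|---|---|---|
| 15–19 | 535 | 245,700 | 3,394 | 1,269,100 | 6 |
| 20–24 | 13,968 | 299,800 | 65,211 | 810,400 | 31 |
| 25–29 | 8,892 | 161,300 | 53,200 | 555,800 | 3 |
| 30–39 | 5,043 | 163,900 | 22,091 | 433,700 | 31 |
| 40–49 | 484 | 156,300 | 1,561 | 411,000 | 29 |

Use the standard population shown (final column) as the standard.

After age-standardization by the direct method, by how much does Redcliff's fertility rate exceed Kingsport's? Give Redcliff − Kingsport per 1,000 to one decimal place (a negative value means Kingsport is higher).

-18.2

Age-specific rates per 1,000 for Redcliff: 2.177, 46.591, 55.127, 30.769, 3.097.
For Kingsport: 2.674, 80.468, 95.718, 50.936, 3.798.
Standard weights: 0.06, 0.31, 0.03, 0.31, 0.29.
Redcliff: 0.0600×2.177 + 0.3100×46.591 + 0.0300×55.127 + 0.3100×30.769 + 0.2900×3.097 = 26.6640 per 1,000.
Kingsport: 0.0600×2.674 + 0.3100×80.468 + 0.0300×95.718 + 0.3100×50.936 + 0.2900×3.798 = 44.8686 per 1,000.
Difference = 26.6640 − 44.8686 = -18.2046.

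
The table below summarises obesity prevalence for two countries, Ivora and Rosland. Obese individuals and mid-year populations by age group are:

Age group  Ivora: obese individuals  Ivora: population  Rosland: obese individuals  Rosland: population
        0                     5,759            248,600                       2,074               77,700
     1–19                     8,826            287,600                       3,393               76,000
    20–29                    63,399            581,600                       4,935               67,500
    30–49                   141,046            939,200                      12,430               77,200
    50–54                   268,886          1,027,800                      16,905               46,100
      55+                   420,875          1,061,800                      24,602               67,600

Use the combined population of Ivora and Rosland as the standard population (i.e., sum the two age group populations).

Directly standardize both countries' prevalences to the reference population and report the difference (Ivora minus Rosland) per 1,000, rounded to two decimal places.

Age-specific rates per 1,000 for Ivora: 23.166, 30.688, 109.008, 150.177, 261.613, 396.379.
For Rosland: 26.692, 44.645, 73.111, 161.010, 366.703, 363.935.
Combined standard total = 4,558,700; weights = 0.0716, 0.0798, 0.1424, 0.2230, 0.2356, 0.2477.
Ivora: 0.0716×23.166 + 0.0798×30.688 + 0.1424×109.008 + 0.2230×150.177 + 0.2356×261.613 + 0.2477×396.379 = 212.9402 per 1,000.
Rosland: 0.0716×26.692 + 0.0798×44.645 + 0.1424×73.111 + 0.2230×161.010 + 0.2356×366.703 + 0.2477×363.935 = 228.3283 per 1,000.
Difference = 212.9402 − 228.3283 = -15.3881.

-15.39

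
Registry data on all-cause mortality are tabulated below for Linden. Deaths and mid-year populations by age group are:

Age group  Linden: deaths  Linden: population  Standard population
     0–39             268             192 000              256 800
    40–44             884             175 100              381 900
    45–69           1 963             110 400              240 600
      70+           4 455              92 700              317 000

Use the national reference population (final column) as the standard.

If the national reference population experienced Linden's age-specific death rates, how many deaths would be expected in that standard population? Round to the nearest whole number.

Age-specific rates per 100 000 for Linden: 139.58, 504.85, 1778.08, 4805.83.
Expected deaths = Σ (standard pop × age-specific rate ÷ 100 000)
= 256 800×139.58/100 000 + 381 900×504.85/100 000 + 240 600×1778.08/100 000 + 317 000×4805.83/100 000
= 358.45 + 1928.04 + 4278.06 + 15234.47 = 21799.01.

21799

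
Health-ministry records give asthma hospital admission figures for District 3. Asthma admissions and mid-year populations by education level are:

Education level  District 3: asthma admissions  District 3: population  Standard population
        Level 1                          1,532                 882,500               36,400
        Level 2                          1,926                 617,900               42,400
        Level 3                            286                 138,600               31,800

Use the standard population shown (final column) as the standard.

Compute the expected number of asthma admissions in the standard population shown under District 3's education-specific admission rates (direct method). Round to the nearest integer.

Education-specific rates per 10,000 for District 3: 17.36, 31.17, 20.63.
Expected asthma admissions = Σ (standard pop × education-specific rate ÷ 10,000)
= 36,400×17.36/10,000 + 42,400×31.17/10,000 + 31,800×20.63/10,000
= 63.19 + 132.16 + 65.62 = 260.97.

261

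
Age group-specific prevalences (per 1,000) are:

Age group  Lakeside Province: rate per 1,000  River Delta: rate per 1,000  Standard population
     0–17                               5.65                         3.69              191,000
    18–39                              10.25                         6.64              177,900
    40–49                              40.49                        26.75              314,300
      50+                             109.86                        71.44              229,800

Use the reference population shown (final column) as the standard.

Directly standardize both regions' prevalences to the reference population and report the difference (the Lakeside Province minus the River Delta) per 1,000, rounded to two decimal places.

Standard total = 913,000; weights = 0.2092, 0.1949, 0.3442, 0.2517.
The Lakeside Province: 0.2092×5.65 + 0.1949×10.25 + 0.3442×40.49 + 0.2517×109.86 = 44.7694 per 1,000.
The River Delta: 0.2092×3.69 + 0.1949×6.64 + 0.3442×26.75 + 0.2517×71.44 = 29.2557 per 1,000.
Difference = 44.7694 − 29.2557 = 15.5137.

15.51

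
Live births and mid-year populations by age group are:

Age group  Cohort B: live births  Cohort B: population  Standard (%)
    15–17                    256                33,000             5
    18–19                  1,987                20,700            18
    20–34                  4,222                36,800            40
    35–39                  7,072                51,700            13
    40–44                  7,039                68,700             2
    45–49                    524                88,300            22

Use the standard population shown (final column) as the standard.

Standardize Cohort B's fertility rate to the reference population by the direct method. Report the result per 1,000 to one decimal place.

Age-specific rates per 1,000 for Cohort B: 7.758, 95.990, 114.728, 136.789, 102.460, 5.934.
Standard weights: 0.05, 0.18, 0.40, 0.13, 0.02, 0.22.
Standardized rate: 0.0500×7.758 + 0.1800×95.990 + 0.4000×114.728 + 0.1300×136.789 + 0.0200×102.460 + 0.2200×5.934 = 84.6948 per 1,000.

84.7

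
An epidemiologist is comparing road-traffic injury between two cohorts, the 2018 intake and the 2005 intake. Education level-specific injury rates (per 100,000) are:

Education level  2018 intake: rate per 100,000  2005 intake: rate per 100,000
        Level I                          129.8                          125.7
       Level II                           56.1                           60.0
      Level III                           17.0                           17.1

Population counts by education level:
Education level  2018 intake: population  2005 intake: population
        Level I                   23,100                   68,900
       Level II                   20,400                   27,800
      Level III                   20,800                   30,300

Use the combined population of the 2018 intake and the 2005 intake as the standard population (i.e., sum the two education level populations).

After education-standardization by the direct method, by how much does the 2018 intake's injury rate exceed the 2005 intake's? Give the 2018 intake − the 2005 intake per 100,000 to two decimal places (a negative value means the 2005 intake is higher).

Combined standard total = 191,300; weights = 0.4809, 0.2520, 0.2671.
The 2018 intake: 0.4809×129.8 + 0.2520×56.1 + 0.2671×17.0 = 81.0994 per 100,000.
The 2005 intake: 0.4809×125.7 + 0.2520×60.0 + 0.2671×17.1 = 80.1370 per 100,000.
Difference = 81.0994 − 80.1370 = 0.9624.

0.96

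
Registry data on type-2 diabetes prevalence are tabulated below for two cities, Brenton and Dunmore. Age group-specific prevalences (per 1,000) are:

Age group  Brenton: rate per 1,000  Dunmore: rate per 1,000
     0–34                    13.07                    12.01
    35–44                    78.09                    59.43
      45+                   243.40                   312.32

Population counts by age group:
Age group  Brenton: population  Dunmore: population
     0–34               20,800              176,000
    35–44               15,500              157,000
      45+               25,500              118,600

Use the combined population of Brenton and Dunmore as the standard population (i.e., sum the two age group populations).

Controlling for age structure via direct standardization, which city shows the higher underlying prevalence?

Dunmore

Combined standard total = 513,400; weights = 0.3833, 0.3360, 0.2807.
Brenton: 0.3833×13.07 + 0.3360×78.09 + 0.2807×243.40 = 99.5649 per 1,000.
Dunmore: 0.3833×12.01 + 0.3360×59.43 + 0.2807×312.32 = 112.2333 per 1,000.
The crude rates (124.42 vs 107.36) would put Brenton higher, but that reflects its age composition; once standardized to a common age structure, Dunmore has the higher underlying rate.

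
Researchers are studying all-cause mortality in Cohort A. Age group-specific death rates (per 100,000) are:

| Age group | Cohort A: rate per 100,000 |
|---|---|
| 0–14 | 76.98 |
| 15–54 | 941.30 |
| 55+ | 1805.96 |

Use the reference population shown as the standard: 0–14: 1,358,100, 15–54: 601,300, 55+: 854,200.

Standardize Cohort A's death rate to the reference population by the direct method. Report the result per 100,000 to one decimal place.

786.6

Standard total = 2,813,600; weights = 0.4827, 0.2137, 0.3036.
Standardized rate: 0.4827×76.98 + 0.2137×941.30 + 0.3036×1805.96 = 786.6084 per 100,000.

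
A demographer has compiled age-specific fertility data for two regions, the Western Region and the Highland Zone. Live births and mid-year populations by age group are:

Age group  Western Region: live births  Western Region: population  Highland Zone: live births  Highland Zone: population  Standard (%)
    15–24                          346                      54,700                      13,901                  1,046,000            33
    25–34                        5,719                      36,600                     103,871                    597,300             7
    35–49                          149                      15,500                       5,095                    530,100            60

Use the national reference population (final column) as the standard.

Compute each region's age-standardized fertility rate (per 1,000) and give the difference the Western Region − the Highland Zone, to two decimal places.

Age-specific rates per 1,000 for the Western Region: 6.325, 156.257, 9.613.
For the Highland Zone: 13.290, 173.901, 9.611.
Standard weights: 0.33, 0.07, 0.60.
The Western Region: 0.3300×6.325 + 0.0700×156.257 + 0.6000×9.613 = 18.7931 per 1,000.
The Highland Zone: 0.3300×13.290 + 0.0700×173.901 + 0.6000×9.611 = 22.3255 per 1,000.
Difference = 18.7931 − 22.3255 = -3.5324.

-3.53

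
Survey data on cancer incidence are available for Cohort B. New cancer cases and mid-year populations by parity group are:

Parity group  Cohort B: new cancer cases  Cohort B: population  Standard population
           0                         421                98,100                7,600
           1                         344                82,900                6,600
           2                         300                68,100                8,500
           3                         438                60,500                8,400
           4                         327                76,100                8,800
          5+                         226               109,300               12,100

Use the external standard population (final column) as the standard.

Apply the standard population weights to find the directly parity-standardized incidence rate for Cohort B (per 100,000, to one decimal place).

425.2

Parity-specific rates per 100,000 for Cohort B: 429.15, 414.96, 440.53, 723.97, 429.70, 206.77.
Standard total = 52,000; weights = 0.1462, 0.1269, 0.1635, 0.1615, 0.1692, 0.2327.
Standardized rate: 0.1462×429.15 + 0.1269×414.96 + 0.1635×440.53 + 0.1615×723.97 + 0.1692×429.70 + 0.2327×206.77 = 425.1802 per 100,000.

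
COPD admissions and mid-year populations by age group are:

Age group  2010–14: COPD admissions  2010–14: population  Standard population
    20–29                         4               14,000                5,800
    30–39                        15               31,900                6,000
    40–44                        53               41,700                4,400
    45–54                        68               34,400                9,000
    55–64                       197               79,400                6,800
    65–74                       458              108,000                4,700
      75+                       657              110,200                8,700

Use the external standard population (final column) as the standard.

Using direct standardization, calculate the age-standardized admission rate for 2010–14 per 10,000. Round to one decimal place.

25.7

Age-specific rates per 10,000 for 2010–14: 2.86, 4.70, 12.71, 19.77, 24.81, 42.41, 59.62.
Standard total = 45,400; weights = 0.1278, 0.1322, 0.0969, 0.1982, 0.1498, 0.1035, 0.1916.
Standardized rate: 0.1278×2.86 + 0.1322×4.70 + 0.0969×12.71 + 0.1982×19.77 + 0.1498×24.81 + 0.1035×42.41 + 0.1916×59.62 = 25.6680 per 10,000.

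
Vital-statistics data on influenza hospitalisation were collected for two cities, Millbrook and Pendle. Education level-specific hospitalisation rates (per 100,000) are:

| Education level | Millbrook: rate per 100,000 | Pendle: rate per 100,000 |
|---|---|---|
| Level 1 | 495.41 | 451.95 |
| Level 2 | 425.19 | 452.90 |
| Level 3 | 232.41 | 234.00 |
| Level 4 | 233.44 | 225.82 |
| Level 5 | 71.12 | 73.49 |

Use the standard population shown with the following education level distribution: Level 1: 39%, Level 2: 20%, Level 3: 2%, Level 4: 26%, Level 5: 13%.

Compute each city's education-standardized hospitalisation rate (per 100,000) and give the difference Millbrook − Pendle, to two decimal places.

Standard weights: 0.39, 0.20, 0.02, 0.26, 0.13.
Millbrook: 0.3900×495.41 + 0.2000×425.19 + 0.0200×232.41 + 0.2600×233.44 + 0.1300×71.12 = 352.8361 per 100,000.
Pendle: 0.3900×451.95 + 0.2000×452.90 + 0.0200×234.00 + 0.2600×225.82 + 0.1300×73.49 = 339.7874 per 100,000.
Difference = 352.8361 − 339.7874 = 13.0487.

13.05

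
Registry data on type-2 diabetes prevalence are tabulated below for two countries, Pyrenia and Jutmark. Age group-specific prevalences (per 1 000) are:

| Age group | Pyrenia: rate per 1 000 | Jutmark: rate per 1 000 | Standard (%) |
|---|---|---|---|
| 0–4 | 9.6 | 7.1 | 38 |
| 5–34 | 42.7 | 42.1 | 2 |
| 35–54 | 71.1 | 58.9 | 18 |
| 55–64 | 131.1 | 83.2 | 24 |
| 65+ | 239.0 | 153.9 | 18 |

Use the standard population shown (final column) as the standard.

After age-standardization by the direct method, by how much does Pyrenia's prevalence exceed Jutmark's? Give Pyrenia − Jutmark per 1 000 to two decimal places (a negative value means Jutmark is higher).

Standard weights: 0.38, 0.02, 0.18, 0.24, 0.18.
Pyrenia: 0.3800×9.6 + 0.0200×42.7 + 0.1800×71.1 + 0.2400×131.1 + 0.1800×239.0 = 91.7840 per 1 000.
Jutmark: 0.3800×7.1 + 0.0200×42.1 + 0.1800×58.9 + 0.2400×83.2 + 0.1800×153.9 = 61.8120 per 1 000.
Difference = 91.7840 − 61.8120 = 29.9720.

29.97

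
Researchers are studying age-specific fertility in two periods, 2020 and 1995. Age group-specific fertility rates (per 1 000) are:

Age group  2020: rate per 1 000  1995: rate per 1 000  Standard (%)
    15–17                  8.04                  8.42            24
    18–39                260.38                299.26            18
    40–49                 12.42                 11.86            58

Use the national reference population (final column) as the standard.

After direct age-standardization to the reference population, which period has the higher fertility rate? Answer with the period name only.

1995

Standard weights: 0.24, 0.18, 0.58.
2020: 0.2400×8.04 + 0.1800×260.38 + 0.5800×12.42 = 56.0016 per 1 000.
1995: 0.2400×8.42 + 0.1800×299.26 + 0.5800×11.86 = 62.7664 per 1 000.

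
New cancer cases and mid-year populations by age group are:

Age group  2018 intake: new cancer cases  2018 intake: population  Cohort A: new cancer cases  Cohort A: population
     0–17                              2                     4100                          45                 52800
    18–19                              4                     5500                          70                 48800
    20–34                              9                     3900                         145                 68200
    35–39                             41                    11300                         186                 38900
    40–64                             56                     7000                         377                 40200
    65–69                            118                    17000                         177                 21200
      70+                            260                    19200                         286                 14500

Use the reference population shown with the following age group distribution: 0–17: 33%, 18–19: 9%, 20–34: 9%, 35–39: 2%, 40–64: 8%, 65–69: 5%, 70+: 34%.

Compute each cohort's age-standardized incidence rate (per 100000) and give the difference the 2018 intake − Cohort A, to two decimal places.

Age-specific rates per 100000 for the 2018 intake: 48.78, 72.73, 230.77, 362.83, 800.00, 694.12, 1354.17.
For Cohort A: 85.23, 143.44, 212.61, 478.15, 937.81, 834.91, 1972.41.
Standard weights: 0.33, 0.09, 0.09, 0.02, 0.08, 0.05, 0.34.
The 2018 intake: 0.3300×48.78 + 0.0900×72.73 + 0.0900×230.77 + 0.0200×362.83 + 0.0800×800.00 + 0.0500×694.12 + 0.3400×1354.17 = 609.7914 per 100000.
Cohort A: 0.3300×85.23 + 0.0900×143.44 + 0.0900×212.61 + 0.0200×478.15 + 0.0800×937.81 + 0.0500×834.91 + 0.3400×1972.41 = 857.1236 per 100000.
Difference = 609.7914 − 857.1236 = -247.3321.

-247.33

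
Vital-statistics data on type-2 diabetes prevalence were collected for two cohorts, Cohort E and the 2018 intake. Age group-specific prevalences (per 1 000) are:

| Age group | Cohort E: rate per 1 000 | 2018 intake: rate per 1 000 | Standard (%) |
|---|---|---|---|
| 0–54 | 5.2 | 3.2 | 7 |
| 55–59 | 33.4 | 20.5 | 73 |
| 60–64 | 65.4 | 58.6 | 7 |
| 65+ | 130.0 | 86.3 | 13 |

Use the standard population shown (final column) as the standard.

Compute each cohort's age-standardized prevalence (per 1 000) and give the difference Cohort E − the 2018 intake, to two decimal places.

Standard weights: 0.07, 0.73, 0.07, 0.13.
Cohort E: 0.0700×5.2 + 0.7300×33.4 + 0.0700×65.4 + 0.1300×130.0 = 46.2240 per 1 000.
The 2018 intake: 0.0700×3.2 + 0.7300×20.5 + 0.0700×58.6 + 0.1300×86.3 = 30.5100 per 1 000.
Difference = 46.2240 − 30.5100 = 15.7140.

15.71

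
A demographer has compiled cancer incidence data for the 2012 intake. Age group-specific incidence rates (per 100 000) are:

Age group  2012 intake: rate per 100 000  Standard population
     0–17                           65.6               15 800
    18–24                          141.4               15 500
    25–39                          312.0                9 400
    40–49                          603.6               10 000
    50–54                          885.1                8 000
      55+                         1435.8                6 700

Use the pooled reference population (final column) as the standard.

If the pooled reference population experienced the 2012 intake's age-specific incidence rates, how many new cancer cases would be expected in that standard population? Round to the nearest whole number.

Expected new cancer cases = Σ (standard pop × age-specific rate ÷ 100 000)
= 15 800×65.6/100 000 + 15 500×141.4/100 000 + 9 400×312.0/100 000 + 10 000×603.6/100 000 + 8 000×885.1/100 000 + 6 700×1435.8/100 000
= 10.36 + 21.92 + 29.33 + 60.36 + 70.81 + 96.20 = 288.98.

289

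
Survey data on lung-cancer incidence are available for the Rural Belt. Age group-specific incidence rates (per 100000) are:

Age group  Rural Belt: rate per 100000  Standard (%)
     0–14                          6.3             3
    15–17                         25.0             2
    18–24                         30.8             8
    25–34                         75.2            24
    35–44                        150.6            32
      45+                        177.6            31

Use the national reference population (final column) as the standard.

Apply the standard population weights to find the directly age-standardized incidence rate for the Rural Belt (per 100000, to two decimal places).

Standard weights: 0.03, 0.02, 0.08, 0.24, 0.32, 0.31.
Standardized rate: 0.0300×6.3 + 0.0200×25.0 + 0.0800×30.8 + 0.2400×75.2 + 0.3200×150.6 + 0.3100×177.6 = 124.4490 per 100000.

124.45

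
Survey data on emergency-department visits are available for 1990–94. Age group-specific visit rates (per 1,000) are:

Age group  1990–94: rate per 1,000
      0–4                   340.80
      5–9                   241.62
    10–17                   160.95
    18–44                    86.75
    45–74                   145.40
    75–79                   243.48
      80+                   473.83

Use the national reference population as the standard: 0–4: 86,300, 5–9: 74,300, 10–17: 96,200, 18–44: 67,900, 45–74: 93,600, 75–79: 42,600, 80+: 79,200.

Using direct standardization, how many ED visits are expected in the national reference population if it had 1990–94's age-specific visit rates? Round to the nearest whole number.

130246

Expected ED visits = Σ (standard pop × age-specific rate ÷ 1,000)
= 86,300×340.80/1,000 + 74,300×241.62/1,000 + 96,200×160.95/1,000 + 67,900×86.75/1,000 + 93,600×145.40/1,000 + 42,600×243.48/1,000 + 79,200×473.83/1,000
= 29411.04 + 17952.37 + 15483.39 + 5890.32 + 13609.44 + 10372.25 + 37527.34 = 130246.15.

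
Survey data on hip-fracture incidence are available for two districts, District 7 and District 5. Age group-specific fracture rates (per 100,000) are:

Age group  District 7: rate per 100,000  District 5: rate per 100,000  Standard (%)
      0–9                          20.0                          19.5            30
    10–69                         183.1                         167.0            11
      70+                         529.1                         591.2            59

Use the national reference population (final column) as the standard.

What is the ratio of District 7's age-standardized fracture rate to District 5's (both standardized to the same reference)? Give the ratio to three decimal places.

0.907

Standard weights: 0.30, 0.11, 0.59.
District 7: 0.3000×20.0 + 0.1100×183.1 + 0.5900×529.1 = 338.3100 per 100,000.
District 5: 0.3000×19.5 + 0.1100×167.0 + 0.5900×591.2 = 373.0280 per 100,000.
Ratio = 338.3100 ÷ 373.0280 = 0.90693.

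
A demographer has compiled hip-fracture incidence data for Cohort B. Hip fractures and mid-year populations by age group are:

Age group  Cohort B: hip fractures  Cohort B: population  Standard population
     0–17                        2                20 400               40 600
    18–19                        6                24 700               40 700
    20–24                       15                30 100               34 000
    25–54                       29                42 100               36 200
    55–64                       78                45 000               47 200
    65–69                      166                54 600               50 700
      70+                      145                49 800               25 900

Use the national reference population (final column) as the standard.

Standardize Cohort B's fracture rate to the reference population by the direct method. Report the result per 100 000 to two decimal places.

133.35

Age-specific rates per 100 000 for Cohort B: 9.80, 24.29, 49.83, 68.88, 173.33, 304.03, 291.16.
Standard total = 275 300; weights = 0.1475, 0.1478, 0.1235, 0.1315, 0.1714, 0.1842, 0.0941.
Standardized rate: 0.1475×9.80 + 0.1478×24.29 + 0.1235×49.83 + 0.1315×68.88 + 0.1714×173.33 + 0.1842×304.03 + 0.0941×291.16 = 133.3506 per 100 000.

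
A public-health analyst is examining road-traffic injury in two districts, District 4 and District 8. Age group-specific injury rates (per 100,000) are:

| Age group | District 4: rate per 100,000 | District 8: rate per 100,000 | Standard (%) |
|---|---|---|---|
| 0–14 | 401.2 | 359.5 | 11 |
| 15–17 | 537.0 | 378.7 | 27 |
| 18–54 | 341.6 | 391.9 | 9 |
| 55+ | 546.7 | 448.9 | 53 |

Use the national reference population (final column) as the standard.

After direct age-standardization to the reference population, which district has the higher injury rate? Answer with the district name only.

Standard weights: 0.11, 0.27, 0.09, 0.53.
District 4: 0.1100×401.2 + 0.2700×537.0 + 0.0900×341.6 + 0.5300×546.7 = 509.6170 per 100,000.
District 8: 0.1100×359.5 + 0.2700×378.7 + 0.0900×391.9 + 0.5300×448.9 = 414.9820 per 100,000.

District 4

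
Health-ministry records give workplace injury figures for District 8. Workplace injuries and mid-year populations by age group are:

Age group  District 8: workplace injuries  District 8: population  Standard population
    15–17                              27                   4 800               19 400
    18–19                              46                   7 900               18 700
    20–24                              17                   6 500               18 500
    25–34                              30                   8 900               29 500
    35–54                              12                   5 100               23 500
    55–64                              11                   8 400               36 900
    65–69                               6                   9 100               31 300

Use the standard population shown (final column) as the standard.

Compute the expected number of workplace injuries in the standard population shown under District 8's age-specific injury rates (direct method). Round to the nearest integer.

Age-specific rates per 10 000 for District 8: 56.25, 58.23, 26.15, 33.71, 23.53, 13.10, 6.59.
Expected workplace injuries = Σ (standard pop × age-specific rate ÷ 10 000)
= 19 400×56.25/10 000 + 18 700×58.23/10 000 + 18 500×26.15/10 000 + 29 500×33.71/10 000 + 23 500×23.53/10 000 + 36 900×13.10/10 000 + 31 300×6.59/10 000
= 109.12 + 108.89 + 48.38 + 99.44 + 55.29 + 48.32 + 20.64 = 490.09.

490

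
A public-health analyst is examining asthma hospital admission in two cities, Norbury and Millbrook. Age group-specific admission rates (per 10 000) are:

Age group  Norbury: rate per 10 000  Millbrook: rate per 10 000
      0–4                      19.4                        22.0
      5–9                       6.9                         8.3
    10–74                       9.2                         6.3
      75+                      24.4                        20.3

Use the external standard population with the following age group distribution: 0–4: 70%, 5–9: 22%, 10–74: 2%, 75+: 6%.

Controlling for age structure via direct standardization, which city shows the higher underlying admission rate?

Millbrook

Standard weights: 0.70, 0.22, 0.02, 0.06.
Norbury: 0.7000×19.4 + 0.2200×6.9 + 0.0200×9.2 + 0.0600×24.4 = 16.7460 per 10 000.
Millbrook: 0.7000×22.0 + 0.2200×8.3 + 0.0200×6.3 + 0.0600×20.3 = 18.5700 per 10 000.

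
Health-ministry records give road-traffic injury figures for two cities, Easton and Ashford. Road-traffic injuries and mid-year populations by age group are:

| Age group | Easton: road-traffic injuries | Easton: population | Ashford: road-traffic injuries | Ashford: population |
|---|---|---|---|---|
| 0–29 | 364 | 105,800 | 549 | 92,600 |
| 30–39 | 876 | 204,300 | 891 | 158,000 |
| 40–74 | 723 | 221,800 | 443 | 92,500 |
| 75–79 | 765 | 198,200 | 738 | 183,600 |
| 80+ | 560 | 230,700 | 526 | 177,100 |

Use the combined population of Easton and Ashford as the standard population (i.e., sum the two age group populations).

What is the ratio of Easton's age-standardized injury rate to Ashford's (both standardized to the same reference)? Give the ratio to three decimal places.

Age-specific rates per 100,000 for Easton: 344.05, 428.78, 325.97, 385.97, 242.74.
For Ashford: 592.87, 563.92, 478.92, 401.96, 297.01.
Combined standard total = 1,664,600; weights = 0.1192, 0.2176, 0.1888, 0.2294, 0.2450.
Easton: 0.1192×344.05 + 0.2176×428.78 + 0.1888×325.97 + 0.2294×385.97 + 0.2450×242.74 = 343.8737 per 100,000.
Ashford: 0.1192×592.87 + 0.2176×563.92 + 0.1888×478.92 + 0.2294×401.96 + 0.2450×297.01 = 448.7853 per 100,000.
Ratio = 343.8737 ÷ 448.7853 = 0.76623.

0.766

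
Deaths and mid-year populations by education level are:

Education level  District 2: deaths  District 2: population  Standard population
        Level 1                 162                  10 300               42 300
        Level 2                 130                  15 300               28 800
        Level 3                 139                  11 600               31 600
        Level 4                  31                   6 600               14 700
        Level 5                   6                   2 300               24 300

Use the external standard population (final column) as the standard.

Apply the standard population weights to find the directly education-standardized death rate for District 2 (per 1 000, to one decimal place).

Education-specific rates per 1 000 for District 2: 15.728, 8.497, 11.983, 4.697, 2.609.
Standard total = 141 700; weights = 0.2985, 0.2032, 0.2230, 0.1037, 0.1715.
Standardized rate: 0.2985×15.728 + 0.2032×8.497 + 0.2230×11.983 + 0.1037×4.697 + 0.1715×2.609 = 10.0289 per 1 000.

10.0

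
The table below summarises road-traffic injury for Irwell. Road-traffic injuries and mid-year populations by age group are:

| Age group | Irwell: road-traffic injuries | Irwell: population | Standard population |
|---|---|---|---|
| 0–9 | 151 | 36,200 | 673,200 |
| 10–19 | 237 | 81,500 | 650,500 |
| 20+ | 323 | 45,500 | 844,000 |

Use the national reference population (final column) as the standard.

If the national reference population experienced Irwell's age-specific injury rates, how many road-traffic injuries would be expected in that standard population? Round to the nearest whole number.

10691

Age-specific rates per 100,000 for Irwell: 417.13, 290.80, 709.89.
Expected road-traffic injuries = Σ (standard pop × age-specific rate ÷ 100,000)
= 673,200×417.13/100,000 + 650,500×290.80/100,000 + 844,000×709.89/100,000
= 2808.10 + 1891.64 + 5991.47 = 10691.21.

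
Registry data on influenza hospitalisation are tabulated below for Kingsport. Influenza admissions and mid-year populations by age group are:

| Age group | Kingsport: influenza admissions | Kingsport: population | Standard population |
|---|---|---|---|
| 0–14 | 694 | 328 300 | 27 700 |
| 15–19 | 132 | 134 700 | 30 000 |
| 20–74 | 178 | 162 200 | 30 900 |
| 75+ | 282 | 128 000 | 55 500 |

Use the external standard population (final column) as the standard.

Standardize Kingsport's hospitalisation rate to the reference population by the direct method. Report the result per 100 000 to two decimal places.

Age-specific rates per 100 000 for Kingsport: 211.39, 98.00, 109.74, 220.31.
Standard total = 144 100; weights = 0.1922, 0.2082, 0.2144, 0.3851.
Standardized rate: 0.1922×211.39 + 0.2082×98.00 + 0.2144×109.74 + 0.3851×220.31 = 169.4224 per 100 000.

169.42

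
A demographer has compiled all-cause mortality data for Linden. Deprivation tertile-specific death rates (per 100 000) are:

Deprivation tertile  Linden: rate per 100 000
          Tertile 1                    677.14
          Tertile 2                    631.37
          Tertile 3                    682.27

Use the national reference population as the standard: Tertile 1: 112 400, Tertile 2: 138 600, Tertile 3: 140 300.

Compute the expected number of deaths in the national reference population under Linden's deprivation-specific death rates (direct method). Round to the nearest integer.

2593

Expected deaths = Σ (standard pop × deprivation-specific rate ÷ 100 000)
= 112 400×677.14/100 000 + 138 600×631.37/100 000 + 140 300×682.27/100 000
= 761.11 + 875.08 + 957.22 = 2593.41.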